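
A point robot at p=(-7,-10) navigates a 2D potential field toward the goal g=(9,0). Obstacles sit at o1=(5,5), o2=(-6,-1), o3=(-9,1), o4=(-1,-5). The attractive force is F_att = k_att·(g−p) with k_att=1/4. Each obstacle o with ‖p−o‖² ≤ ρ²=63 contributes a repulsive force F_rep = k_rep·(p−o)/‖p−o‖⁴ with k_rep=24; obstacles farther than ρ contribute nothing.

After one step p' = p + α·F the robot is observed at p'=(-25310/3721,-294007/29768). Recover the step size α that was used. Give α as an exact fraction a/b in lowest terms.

α = 1/20

F_att = 1/4·(g−p) = 1/4·(16,10) = (4.0000,2.5000)
o1: d²=369 > ρ²=63 → inactive
o2: d²=82 > ρ²=63 → inactive
o3: d²=125 > ρ²=63 → inactive
o4: d²=61 ≤ ρ²=63; F_rep = 24·(-6,-5)/61² = (-0.0387,-0.0322)
F = F_att + ΣF_rep = (3.9613,2.4678)
Δp = p'−p = (0.1981,0.1234); α = Δx/Fx = (737/3721) / (14740/3721) = 1/20
check: Δy/Fy = (3673/29768) / (18365/7442) = 1/20 ✓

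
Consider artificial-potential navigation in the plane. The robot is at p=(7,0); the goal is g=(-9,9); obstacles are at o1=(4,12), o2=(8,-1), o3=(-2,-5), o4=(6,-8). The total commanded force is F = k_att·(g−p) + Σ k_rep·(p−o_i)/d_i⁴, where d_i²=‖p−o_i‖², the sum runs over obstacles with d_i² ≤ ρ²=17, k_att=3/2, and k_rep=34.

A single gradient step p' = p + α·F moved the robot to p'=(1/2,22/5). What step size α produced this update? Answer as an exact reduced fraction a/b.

F_att = 3/2·(g−p) = 3/2·(-16,9) = (-24.0000,13.5000)
o1: d²=153 > ρ²=17 → inactive
o2: d²=2 ≤ ρ²=17; F_rep = 34·(-1,1)/2² = (-8.5000,8.5000)
o3: d²=106 > ρ²=17 → inactive
o4: d²=65 > ρ²=17 → inactive
F = F_att + ΣF_rep = (-32.5000,22.0000)
Δp = p'−p = (-6.5000,4.4000); α = Δx/Fx = (-13/2) / (-65/2) = 1/5
check: Δy/Fy = (22/5) / (22) = 1/5 ✓

α = 1/5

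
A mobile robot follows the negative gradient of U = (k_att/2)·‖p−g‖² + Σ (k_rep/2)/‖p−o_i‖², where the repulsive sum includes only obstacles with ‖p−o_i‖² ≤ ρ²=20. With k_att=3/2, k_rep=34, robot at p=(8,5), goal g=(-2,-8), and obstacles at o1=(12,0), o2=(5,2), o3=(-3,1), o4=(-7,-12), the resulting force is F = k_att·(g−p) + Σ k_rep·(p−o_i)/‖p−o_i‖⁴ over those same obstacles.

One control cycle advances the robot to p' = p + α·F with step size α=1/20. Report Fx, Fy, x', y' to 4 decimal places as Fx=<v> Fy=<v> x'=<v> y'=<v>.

Fx=-14.6852 Fy=-19.1852 x'=7.2657 y'=4.0407

F_att = 3/2·(g−p) = 3/2·(-10,-13) = (-15.0000,-19.5000)
o1: d²=41 > ρ²=20 → inactive
o2: d²=18 ≤ ρ²=20; F_rep = 34·(3,3)/18² = (0.3148,0.3148)
o3: d²=137 > ρ²=20 → inactive
o4: d²=514 > ρ²=20 → inactive
F = F_att + ΣF_rep = (-14.6852,-19.1852)
p' = p + 1/20·F = (7.2657,4.0407)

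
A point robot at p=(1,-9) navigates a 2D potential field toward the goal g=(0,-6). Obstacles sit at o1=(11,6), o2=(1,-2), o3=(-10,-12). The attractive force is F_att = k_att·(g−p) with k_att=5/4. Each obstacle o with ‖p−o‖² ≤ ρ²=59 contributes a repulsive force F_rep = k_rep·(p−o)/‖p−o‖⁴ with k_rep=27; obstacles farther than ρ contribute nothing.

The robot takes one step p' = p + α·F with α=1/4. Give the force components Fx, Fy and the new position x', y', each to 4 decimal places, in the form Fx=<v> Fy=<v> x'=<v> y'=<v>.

Fx=-1.2500 Fy=3.6713 x'=0.6875 y'=-8.0822

F_att = 5/4·(g−p) = 5/4·(-1,3) = (-1.2500,3.7500)
o1: d²=325 > ρ²=59 → inactive
o2: d²=49 ≤ ρ²=59; F_rep = 27·(0,-7)/49² = (0.0000,-0.0787)
o3: d²=130 > ρ²=59 → inactive
F = F_att + ΣF_rep = (-1.2500,3.6713)
p' = p + 1/4·F = (0.6875,-8.0822)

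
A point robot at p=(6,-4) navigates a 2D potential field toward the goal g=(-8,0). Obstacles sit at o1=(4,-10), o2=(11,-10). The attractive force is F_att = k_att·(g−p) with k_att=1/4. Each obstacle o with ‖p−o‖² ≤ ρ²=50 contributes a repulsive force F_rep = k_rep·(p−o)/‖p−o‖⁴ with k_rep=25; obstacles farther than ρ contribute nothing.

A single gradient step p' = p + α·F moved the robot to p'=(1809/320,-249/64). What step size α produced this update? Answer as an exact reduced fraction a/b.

F_att = 1/4·(g−p) = 1/4·(-14,4) = (-3.5000,1.0000)
o1: d²=40 ≤ ρ²=50; F_rep = 25·(2,6)/40² = (0.0312,0.0938)
o2: d²=61 > ρ²=50 → inactive
F = F_att + ΣF_rep = (-3.4688,1.0938)
Δp = p'−p = (-0.3469,0.1094); α = Δx/Fx = (-111/320) / (-111/32) = 1/10
check: Δy/Fy = (7/64) / (35/32) = 1/10 ✓

α = 1/10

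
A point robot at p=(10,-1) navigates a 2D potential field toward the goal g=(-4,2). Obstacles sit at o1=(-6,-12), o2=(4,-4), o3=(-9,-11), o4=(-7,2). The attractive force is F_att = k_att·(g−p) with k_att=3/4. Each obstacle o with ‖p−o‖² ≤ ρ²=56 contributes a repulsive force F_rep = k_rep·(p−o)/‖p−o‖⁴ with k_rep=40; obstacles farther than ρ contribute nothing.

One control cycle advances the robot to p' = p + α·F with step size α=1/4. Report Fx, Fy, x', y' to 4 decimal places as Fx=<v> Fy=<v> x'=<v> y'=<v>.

F_att = 3/4·(g−p) = 3/4·(-14,3) = (-10.5000,2.2500)
o1: d²=377 > ρ²=56 → inactive
o2: d²=45 ≤ ρ²=56; F_rep = 40·(6,3)/45² = (0.1185,0.0593)
o3: d²=461 > ρ²=56 → inactive
o4: d²=298 > ρ²=56 → inactive
F = F_att + ΣF_rep = (-10.3815,2.3093)
p' = p + 1/4·F = (7.4046,-0.4227)

Fx=-10.3815 Fy=2.3093 x'=7.4046 y'=-0.4227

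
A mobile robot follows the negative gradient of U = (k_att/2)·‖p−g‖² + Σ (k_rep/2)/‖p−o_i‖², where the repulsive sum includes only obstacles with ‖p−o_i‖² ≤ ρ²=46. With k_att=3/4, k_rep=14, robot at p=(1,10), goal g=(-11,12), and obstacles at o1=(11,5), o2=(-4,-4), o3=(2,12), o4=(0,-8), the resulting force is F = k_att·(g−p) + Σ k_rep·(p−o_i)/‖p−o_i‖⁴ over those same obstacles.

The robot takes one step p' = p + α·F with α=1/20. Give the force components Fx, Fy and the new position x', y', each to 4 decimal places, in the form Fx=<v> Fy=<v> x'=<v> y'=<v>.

Fx=-9.5600 Fy=0.3800 x'=0.5220 y'=10.0190

F_att = 3/4·(g−p) = 3/4·(-12,2) = (-9.0000,1.5000)
o1: d²=125 > ρ²=46 → inactive
o2: d²=221 > ρ²=46 → inactive
o3: d²=5 ≤ ρ²=46; F_rep = 14·(-1,-2)/5² = (-0.5600,-1.1200)
o4: d²=325 > ρ²=46 → inactive
F = F_att + ΣF_rep = (-9.5600,0.3800)
p' = p + 1/20·F = (0.5220,10.0190)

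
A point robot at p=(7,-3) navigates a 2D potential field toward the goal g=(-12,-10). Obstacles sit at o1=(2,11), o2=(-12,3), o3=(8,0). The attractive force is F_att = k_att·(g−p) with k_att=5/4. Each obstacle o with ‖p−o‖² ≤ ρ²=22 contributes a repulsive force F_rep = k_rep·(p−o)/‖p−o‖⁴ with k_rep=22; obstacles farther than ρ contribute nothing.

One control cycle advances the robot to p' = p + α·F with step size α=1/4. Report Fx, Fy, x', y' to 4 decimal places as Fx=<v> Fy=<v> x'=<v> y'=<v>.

Fx=-23.9700 Fy=-9.4100 x'=1.0075 y'=-5.3525

F_att = 5/4·(g−p) = 5/4·(-19,-7) = (-23.7500,-8.7500)
o1: d²=221 > ρ²=22 → inactive
o2: d²=397 > ρ²=22 → inactive
o3: d²=10 ≤ ρ²=22; F_rep = 22·(-1,-3)/10² = (-0.2200,-0.6600)
F = F_att + ΣF_rep = (-23.9700,-9.4100)
p' = p + 1/4·F = (1.0075,-5.3525)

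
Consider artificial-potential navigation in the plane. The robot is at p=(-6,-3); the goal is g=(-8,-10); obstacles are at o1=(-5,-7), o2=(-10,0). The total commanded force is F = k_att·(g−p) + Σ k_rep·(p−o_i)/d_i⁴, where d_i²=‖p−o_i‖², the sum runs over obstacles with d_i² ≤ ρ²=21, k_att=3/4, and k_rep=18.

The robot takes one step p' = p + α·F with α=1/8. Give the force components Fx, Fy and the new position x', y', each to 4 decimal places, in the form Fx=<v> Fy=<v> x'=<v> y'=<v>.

F_att = 3/4·(g−p) = 3/4·(-2,-7) = (-1.5000,-5.2500)
o1: d²=17 ≤ ρ²=21; F_rep = 18·(-1,4)/17² = (-0.0623,0.2491)
o2: d²=25 > ρ²=21 → inactive
F = F_att + ΣF_rep = (-1.5623,-5.0009)
p' = p + 1/8·F = (-6.1953,-3.6251)

Fx=-1.5623 Fy=-5.0009 x'=-6.1953 y'=-3.6251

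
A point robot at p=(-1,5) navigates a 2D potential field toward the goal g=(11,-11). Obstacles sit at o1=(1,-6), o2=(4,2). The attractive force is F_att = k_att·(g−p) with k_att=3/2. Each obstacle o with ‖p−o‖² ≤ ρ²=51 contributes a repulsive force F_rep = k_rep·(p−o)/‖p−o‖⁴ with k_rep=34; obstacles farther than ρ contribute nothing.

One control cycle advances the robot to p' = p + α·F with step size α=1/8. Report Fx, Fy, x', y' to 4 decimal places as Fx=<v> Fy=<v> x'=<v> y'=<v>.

F_att = 3/2·(g−p) = 3/2·(12,-16) = (18.0000,-24.0000)
o1: d²=125 > ρ²=51 → inactive
o2: d²=34 ≤ ρ²=51; F_rep = 34·(-5,3)/34² = (-0.1471,0.0882)
F = F_att + ΣF_rep = (17.8529,-23.9118)
p' = p + 1/8·F = (1.2316,2.0110)

Fx=17.8529 Fy=-23.9118 x'=1.2316 y'=2.0110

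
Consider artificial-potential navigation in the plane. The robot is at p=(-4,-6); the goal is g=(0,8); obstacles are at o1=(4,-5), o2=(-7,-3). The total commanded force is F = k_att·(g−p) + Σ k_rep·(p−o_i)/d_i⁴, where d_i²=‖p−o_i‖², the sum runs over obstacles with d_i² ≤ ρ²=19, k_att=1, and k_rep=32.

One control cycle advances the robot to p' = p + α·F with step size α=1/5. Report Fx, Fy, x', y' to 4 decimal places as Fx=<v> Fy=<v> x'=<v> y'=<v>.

F_att = 1·(g−p) = 1·(4,14) = (4.0000,14.0000)
o1: d²=65 > ρ²=19 → inactive
o2: d²=18 ≤ ρ²=19; F_rep = 32·(3,-3)/18² = (0.2963,-0.2963)
F = F_att + ΣF_rep = (4.2963,13.7037)
p' = p + 1/5·F = (-3.1407,-3.2593)

Fx=4.2963 Fy=13.7037 x'=-3.1407 y'=-3.2593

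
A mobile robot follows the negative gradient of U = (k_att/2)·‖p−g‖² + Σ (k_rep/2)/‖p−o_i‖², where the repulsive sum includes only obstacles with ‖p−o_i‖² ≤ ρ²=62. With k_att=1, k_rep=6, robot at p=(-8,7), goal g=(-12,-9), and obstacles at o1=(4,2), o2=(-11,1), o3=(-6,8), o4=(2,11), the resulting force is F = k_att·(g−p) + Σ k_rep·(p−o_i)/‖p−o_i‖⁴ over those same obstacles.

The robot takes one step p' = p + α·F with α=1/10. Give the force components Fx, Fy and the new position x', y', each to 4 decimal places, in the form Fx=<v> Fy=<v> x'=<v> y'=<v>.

Fx=-4.4711 Fy=-16.2222 x'=-8.4471 y'=5.3778

F_att = 1·(g−p) = 1·(-4,-16) = (-4.0000,-16.0000)
o1: d²=169 > ρ²=62 → inactive
o2: d²=45 ≤ ρ²=62; F_rep = 6·(3,6)/45² = (0.0089,0.0178)
o3: d²=5 ≤ ρ²=62; F_rep = 6·(-2,-1)/5² = (-0.4800,-0.2400)
o4: d²=116 > ρ²=62 → inactive
F = F_att + ΣF_rep = (-4.4711,-16.2222)
p' = p + 1/10·F = (-8.4471,5.3778)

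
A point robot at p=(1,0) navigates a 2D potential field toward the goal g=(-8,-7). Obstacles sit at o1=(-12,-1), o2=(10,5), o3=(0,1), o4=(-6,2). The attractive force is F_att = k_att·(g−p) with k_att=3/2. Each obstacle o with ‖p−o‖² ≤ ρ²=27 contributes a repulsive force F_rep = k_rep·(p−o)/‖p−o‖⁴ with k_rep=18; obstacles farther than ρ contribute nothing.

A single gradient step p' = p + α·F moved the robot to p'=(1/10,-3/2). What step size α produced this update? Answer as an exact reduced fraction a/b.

α = 1/10

F_att = 3/2·(g−p) = 3/2·(-9,-7) = (-13.5000,-10.5000)
o1: d²=170 > ρ²=27 → inactive
o2: d²=106 > ρ²=27 → inactive
o3: d²=2 ≤ ρ²=27; F_rep = 18·(1,-1)/2² = (4.5000,-4.5000)
o4: d²=53 > ρ²=27 → inactive
F = F_att + ΣF_rep = (-9.0000,-15.0000)
Δp = p'−p = (-0.9000,-1.5000); α = Δx/Fx = (-9/10) / (-9) = 1/10
check: Δy/Fy = (-3/2) / (-15) = 1/10 ✓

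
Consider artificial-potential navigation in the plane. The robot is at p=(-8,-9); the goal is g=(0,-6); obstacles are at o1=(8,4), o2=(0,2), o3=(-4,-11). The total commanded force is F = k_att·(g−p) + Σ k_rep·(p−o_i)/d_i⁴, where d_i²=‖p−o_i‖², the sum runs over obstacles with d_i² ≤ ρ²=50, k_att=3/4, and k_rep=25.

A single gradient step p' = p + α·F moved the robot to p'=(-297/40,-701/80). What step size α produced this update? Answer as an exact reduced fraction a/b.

α = 1/10

F_att = 3/4·(g−p) = 3/4·(8,3) = (6.0000,2.2500)
o1: d²=425 > ρ²=50 → inactive
o2: d²=185 > ρ²=50 → inactive
o3: d²=20 ≤ ρ²=50; F_rep = 25·(-4,2)/20² = (-0.2500,0.1250)
F = F_att + ΣF_rep = (5.7500,2.3750)
Δp = p'−p = (0.5750,0.2375); α = Δx/Fx = (23/40) / (23/4) = 1/10
check: Δy/Fy = (19/80) / (19/8) = 1/10 ✓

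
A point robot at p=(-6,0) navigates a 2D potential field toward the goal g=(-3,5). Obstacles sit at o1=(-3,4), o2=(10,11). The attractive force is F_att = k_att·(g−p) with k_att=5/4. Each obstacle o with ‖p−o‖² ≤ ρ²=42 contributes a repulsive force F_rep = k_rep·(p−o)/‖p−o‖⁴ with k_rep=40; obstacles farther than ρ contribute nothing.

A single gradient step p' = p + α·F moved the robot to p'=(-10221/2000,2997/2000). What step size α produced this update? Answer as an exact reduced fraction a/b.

α = 1/4

F_att = 5/4·(g−p) = 5/4·(3,5) = (3.7500,6.2500)
o1: d²=25 ≤ ρ²=42; F_rep = 40·(-3,-4)/25² = (-0.1920,-0.2560)
o2: d²=377 > ρ²=42 → inactive
F = F_att + ΣF_rep = (3.5580,5.9940)
Δp = p'−p = (0.8895,1.4985); α = Δx/Fx = (1779/2000) / (1779/500) = 1/4
check: Δy/Fy = (2997/2000) / (2997/500) = 1/4 ✓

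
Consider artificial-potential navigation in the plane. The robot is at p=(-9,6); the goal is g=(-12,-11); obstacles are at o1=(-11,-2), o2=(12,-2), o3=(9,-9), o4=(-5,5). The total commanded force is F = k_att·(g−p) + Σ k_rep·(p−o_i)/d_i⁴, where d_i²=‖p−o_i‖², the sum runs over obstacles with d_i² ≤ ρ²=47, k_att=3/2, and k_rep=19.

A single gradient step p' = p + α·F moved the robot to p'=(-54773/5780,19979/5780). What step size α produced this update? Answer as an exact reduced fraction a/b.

α = 1/10

F_att = 3/2·(g−p) = 3/2·(-3,-17) = (-4.5000,-25.5000)
o1: d²=68 > ρ²=47 → inactive
o2: d²=505 > ρ²=47 → inactive
o3: d²=549 > ρ²=47 → inactive
o4: d²=17 ≤ ρ²=47; F_rep = 19·(-4,1)/17² = (-0.2630,0.0657)
F = F_att + ΣF_rep = (-4.7630,-25.4343)
Δp = p'−p = (-0.4763,-2.5434); α = Δx/Fx = (-2753/5780) / (-2753/578) = 1/10
check: Δy/Fy = (-14701/5780) / (-14701/578) = 1/10 ✓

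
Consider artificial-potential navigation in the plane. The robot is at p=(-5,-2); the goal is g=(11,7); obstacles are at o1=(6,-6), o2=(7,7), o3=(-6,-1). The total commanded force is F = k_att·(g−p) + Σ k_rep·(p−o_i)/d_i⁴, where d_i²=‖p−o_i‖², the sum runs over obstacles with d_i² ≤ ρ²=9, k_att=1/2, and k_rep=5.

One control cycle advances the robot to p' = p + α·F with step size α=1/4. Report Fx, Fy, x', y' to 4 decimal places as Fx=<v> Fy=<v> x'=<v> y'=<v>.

Fx=9.2500 Fy=3.2500 x'=-2.6875 y'=-1.1875

F_att = 1/2·(g−p) = 1/2·(16,9) = (8.0000,4.5000)
o1: d²=137 > ρ²=9 → inactive
o2: d²=225 > ρ²=9 → inactive
o3: d²=2 ≤ ρ²=9; F_rep = 5·(1,-1)/2² = (1.2500,-1.2500)
F = F_att + ΣF_rep = (9.2500,3.2500)
p' = p + 1/4·F = (-2.6875,-1.1875)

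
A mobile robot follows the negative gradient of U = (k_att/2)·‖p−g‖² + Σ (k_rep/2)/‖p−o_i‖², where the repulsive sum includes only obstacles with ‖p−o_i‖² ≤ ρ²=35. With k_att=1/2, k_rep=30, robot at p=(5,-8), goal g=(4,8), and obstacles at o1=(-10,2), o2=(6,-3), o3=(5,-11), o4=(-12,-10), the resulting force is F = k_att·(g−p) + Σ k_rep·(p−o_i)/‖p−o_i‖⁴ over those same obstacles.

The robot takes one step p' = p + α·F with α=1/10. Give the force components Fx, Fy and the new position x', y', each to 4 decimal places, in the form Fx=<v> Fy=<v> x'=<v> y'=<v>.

F_att = 1/2·(g−p) = 1/2·(-1,16) = (-0.5000,8.0000)
o1: d²=325 > ρ²=35 → inactive
o2: d²=26 ≤ ρ²=35; F_rep = 30·(-1,-5)/26² = (-0.0444,-0.2219)
o3: d²=9 ≤ ρ²=35; F_rep = 30·(0,3)/9² = (0.0000,1.1111)
o4: d²=293 > ρ²=35 → inactive
F = F_att + ΣF_rep = (-0.5444,8.8892)
p' = p + 1/10·F = (4.9456,-7.1111)

Fx=-0.5444 Fy=8.8892 x'=4.9456 y'=-7.1111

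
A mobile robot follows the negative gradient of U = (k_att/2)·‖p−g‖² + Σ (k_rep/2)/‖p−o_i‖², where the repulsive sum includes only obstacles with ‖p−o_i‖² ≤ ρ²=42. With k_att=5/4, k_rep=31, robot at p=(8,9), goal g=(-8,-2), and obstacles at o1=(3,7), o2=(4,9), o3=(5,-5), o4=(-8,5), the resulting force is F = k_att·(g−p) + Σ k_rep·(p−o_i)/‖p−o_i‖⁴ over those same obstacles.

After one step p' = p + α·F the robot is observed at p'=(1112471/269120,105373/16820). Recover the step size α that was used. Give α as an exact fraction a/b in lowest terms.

α = 1/5

F_att = 5/4·(g−p) = 5/4·(-16,-11) = (-20.0000,-13.7500)
o1: d²=29 ≤ ρ²=42; F_rep = 31·(5,2)/29² = (0.1843,0.0737)
o2: d²=16 ≤ ρ²=42; F_rep = 31·(4,0)/16² = (0.4844,0.0000)
o3: d²=205 > ρ²=42 → inactive
o4: d²=272 > ρ²=42 → inactive
F = F_att + ΣF_rep = (-19.3313,-13.6763)
Δp = p'−p = (-3.8663,-2.7353); α = Δx/Fx = (-1040489/269120) / (-1040489/53824) = 1/5
check: Δy/Fy = (-46007/16820) / (-46007/3364) = 1/5 ✓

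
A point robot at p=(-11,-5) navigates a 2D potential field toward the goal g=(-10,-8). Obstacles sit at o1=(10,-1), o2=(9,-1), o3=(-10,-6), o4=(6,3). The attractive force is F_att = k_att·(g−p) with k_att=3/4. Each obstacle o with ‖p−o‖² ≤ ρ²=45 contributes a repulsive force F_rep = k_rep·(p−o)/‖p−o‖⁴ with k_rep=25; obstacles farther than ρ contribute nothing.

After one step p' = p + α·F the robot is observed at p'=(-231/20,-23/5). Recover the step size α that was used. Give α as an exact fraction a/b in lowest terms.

F_att = 3/4·(g−p) = 3/4·(1,-3) = (0.7500,-2.2500)
o1: d²=457 > ρ²=45 → inactive
o2: d²=416 > ρ²=45 → inactive
o3: d²=2 ≤ ρ²=45; F_rep = 25·(-1,1)/2² = (-6.2500,6.2500)
o4: d²=353 > ρ²=45 → inactive
F = F_att + ΣF_rep = (-5.5000,4.0000)
Δp = p'−p = (-0.5500,0.4000); α = Δx/Fx = (-11/20) / (-11/2) = 1/10
check: Δy/Fy = (2/5) / (4) = 1/10 ✓

α = 1/10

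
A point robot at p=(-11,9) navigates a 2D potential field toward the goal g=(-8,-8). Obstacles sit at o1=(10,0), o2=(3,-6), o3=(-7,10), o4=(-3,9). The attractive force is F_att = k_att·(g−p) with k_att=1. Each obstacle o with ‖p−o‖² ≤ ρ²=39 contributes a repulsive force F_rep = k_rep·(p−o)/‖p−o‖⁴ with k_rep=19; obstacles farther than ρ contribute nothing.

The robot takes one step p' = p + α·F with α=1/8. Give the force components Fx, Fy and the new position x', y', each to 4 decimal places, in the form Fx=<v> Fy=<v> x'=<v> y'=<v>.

F_att = 1·(g−p) = 1·(3,-17) = (3.0000,-17.0000)
o1: d²=522 > ρ²=39 → inactive
o2: d²=421 > ρ²=39 → inactive
o3: d²=17 ≤ ρ²=39; F_rep = 19·(-4,-1)/17² = (-0.2630,-0.0657)
o4: d²=64 > ρ²=39 → inactive
F = F_att + ΣF_rep = (2.7370,-17.0657)
p' = p + 1/8·F = (-10.6579,6.8668)

Fx=2.7370 Fy=-17.0657 x'=-10.6579 y'=6.8668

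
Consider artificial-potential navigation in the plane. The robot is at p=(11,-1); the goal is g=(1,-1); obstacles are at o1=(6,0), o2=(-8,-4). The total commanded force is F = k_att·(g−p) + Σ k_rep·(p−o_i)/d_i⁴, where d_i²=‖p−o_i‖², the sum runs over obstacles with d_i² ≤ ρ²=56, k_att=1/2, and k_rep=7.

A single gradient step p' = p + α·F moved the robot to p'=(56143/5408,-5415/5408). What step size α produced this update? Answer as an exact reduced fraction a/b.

F_att = 1/2·(g−p) = 1/2·(-10,0) = (-5.0000,0.0000)
o1: d²=26 ≤ ρ²=56; F_rep = 7·(5,-1)/26² = (0.0518,-0.0104)
o2: d²=370 > ρ²=56 → inactive
F = F_att + ΣF_rep = (-4.9482,-0.0104)
Δp = p'−p = (-0.6185,-0.0013); α = Δx/Fx = (-3345/5408) / (-3345/676) = 1/8
check: Δy/Fy = (-7/5408) / (-7/676) = 1/8 ✓

α = 1/8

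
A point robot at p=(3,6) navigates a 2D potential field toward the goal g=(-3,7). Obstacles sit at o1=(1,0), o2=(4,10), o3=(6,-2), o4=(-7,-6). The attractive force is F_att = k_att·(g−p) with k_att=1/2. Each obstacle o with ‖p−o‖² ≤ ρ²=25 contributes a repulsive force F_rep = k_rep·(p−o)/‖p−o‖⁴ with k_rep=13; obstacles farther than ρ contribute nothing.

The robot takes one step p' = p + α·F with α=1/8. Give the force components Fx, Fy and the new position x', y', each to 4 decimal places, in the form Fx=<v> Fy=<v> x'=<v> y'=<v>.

F_att = 1/2·(g−p) = 1/2·(-6,1) = (-3.0000,0.5000)
o1: d²=40 > ρ²=25 → inactive
o2: d²=17 ≤ ρ²=25; F_rep = 13·(-1,-4)/17² = (-0.0450,-0.1799)
o3: d²=73 > ρ²=25 → inactive
o4: d²=244 > ρ²=25 → inactive
F = F_att + ΣF_rep = (-3.0450,0.3201)
p' = p + 1/8·F = (2.6194,6.0400)

Fx=-3.0450 Fy=0.3201 x'=2.6194 y'=6.0400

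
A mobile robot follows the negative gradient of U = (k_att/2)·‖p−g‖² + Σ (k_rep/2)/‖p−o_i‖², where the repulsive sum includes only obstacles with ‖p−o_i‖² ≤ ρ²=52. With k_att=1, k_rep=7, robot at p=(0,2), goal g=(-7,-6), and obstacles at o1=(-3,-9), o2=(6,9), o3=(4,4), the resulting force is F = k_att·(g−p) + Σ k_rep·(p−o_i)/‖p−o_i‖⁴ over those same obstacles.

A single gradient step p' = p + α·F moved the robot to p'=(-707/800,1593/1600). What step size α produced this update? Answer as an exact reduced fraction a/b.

α = 1/8

F_att = 1·(g−p) = 1·(-7,-8) = (-7.0000,-8.0000)
o1: d²=130 > ρ²=52 → inactive
o2: d²=85 > ρ²=52 → inactive
o3: d²=20 ≤ ρ²=52; F_rep = 7·(-4,-2)/20² = (-0.0700,-0.0350)
F = F_att + ΣF_rep = (-7.0700,-8.0350)
Δp = p'−p = (-0.8838,-1.0044); α = Δx/Fx = (-707/800) / (-707/100) = 1/8
check: Δy/Fy = (-1607/1600) / (-1607/200) = 1/8 ✓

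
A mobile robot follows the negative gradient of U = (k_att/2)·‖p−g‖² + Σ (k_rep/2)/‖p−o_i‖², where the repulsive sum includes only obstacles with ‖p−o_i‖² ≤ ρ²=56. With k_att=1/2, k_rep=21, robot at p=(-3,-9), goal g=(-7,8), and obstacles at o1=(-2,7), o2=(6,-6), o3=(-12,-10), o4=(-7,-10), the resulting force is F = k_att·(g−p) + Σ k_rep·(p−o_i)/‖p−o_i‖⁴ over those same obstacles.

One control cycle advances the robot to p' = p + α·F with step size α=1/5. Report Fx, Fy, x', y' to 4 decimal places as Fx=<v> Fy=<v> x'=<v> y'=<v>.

F_att = 1/2·(g−p) = 1/2·(-4,17) = (-2.0000,8.5000)
o1: d²=257 > ρ²=56 → inactive
o2: d²=90 > ρ²=56 → inactive
o3: d²=82 > ρ²=56 → inactive
o4: d²=17 ≤ ρ²=56; F_rep = 21·(4,1)/17² = (0.2907,0.0727)
F = F_att + ΣF_rep = (-1.7093,8.5727)
p' = p + 1/5·F = (-3.3419,-7.2855)

Fx=-1.7093 Fy=8.5727 x'=-3.3419 y'=-7.2855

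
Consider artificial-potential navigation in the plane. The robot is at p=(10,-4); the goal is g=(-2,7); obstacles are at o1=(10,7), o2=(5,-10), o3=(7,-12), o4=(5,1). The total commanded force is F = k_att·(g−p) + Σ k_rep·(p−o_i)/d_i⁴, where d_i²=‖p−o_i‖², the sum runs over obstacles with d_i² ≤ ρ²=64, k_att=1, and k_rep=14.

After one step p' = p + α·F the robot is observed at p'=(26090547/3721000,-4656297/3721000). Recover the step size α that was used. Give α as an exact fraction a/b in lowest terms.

α = 1/4

F_att = 1·(g−p) = 1·(-12,11) = (-12.0000,11.0000)
o1: d²=121 > ρ²=64 → inactive
o2: d²=61 ≤ ρ²=64; F_rep = 14·(5,6)/61² = (0.0188,0.0226)
o3: d²=73 > ρ²=64 → inactive
o4: d²=50 ≤ ρ²=64; F_rep = 14·(5,-5)/50² = (0.0280,-0.0280)
F = F_att + ΣF_rep = (-11.9532,10.9946)
Δp = p'−p = (-2.9883,2.7486); α = Δx/Fx = (-11119453/3721000) / (-11119453/930250) = 1/4
check: Δy/Fy = (10227703/3721000) / (10227703/930250) = 1/4 ✓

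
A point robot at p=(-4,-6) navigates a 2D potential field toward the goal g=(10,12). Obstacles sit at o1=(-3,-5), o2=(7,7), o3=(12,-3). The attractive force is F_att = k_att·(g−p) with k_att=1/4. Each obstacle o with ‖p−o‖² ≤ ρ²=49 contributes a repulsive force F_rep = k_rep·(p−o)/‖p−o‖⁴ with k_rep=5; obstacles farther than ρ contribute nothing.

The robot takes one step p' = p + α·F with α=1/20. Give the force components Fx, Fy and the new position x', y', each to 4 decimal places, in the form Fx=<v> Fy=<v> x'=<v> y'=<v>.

Fx=2.2500 Fy=3.2500 x'=-3.8875 y'=-5.8375

F_att = 1/4·(g−p) = 1/4·(14,18) = (3.5000,4.5000)
o1: d²=2 ≤ ρ²=49; F_rep = 5·(-1,-1)/2² = (-1.2500,-1.2500)
o2: d²=290 > ρ²=49 → inactive
o3: d²=265 > ρ²=49 → inactive
F = F_att + ΣF_rep = (2.2500,3.2500)
p' = p + 1/20·F = (-3.8875,-5.8375)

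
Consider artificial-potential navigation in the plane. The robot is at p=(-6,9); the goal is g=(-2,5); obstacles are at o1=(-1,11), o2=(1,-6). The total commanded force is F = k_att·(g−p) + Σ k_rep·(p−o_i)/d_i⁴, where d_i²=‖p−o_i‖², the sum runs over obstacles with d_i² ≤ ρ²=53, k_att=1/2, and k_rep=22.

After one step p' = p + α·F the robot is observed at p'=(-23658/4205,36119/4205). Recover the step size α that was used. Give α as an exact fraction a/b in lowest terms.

F_att = 1/2·(g−p) = 1/2·(4,-4) = (2.0000,-2.0000)
o1: d²=29 ≤ ρ²=53; F_rep = 22·(-5,-2)/29² = (-0.1308,-0.0523)
o2: d²=274 > ρ²=53 → inactive
F = F_att + ΣF_rep = (1.8692,-2.0523)
Δp = p'−p = (0.3738,-0.4105); α = Δx/Fx = (1572/4205) / (1572/841) = 1/5
check: Δy/Fy = (-1726/4205) / (-1726/841) = 1/5 ✓

α = 1/5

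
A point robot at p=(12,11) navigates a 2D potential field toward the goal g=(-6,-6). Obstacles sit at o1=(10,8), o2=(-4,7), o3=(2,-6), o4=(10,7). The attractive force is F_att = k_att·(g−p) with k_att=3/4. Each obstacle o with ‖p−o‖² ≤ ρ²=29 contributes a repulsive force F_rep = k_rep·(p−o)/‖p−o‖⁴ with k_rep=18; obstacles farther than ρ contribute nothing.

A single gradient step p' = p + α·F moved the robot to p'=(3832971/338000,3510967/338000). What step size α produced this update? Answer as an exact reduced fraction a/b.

α = 1/20

F_att = 3/4·(g−p) = 3/4·(-18,-17) = (-13.5000,-12.7500)
o1: d²=13 ≤ ρ²=29; F_rep = 18·(2,3)/13² = (0.2130,0.3195)
o2: d²=272 > ρ²=29 → inactive
o3: d²=389 > ρ²=29 → inactive
o4: d²=20 ≤ ρ²=29; F_rep = 18·(2,4)/20² = (0.0900,0.1800)
F = F_att + ΣF_rep = (-13.1970,-12.2505)
Δp = p'−p = (-0.6598,-0.6125); α = Δx/Fx = (-223029/338000) / (-223029/16900) = 1/20
check: Δy/Fy = (-207033/338000) / (-207033/16900) = 1/20 ✓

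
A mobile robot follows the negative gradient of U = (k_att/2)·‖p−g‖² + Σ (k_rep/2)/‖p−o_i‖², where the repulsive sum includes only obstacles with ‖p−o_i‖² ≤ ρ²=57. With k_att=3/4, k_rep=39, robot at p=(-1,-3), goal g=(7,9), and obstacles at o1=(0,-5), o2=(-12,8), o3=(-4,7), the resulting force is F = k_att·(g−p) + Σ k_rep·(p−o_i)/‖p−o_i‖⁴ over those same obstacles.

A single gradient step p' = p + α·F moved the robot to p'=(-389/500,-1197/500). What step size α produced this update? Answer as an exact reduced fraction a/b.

α = 1/20

F_att = 3/4·(g−p) = 3/4·(8,12) = (6.0000,9.0000)
o1: d²=5 ≤ ρ²=57; F_rep = 39·(-1,2)/5² = (-1.5600,3.1200)
o2: d²=242 > ρ²=57 → inactive
o3: d²=109 > ρ²=57 → inactive
F = F_att + ΣF_rep = (4.4400,12.1200)
Δp = p'−p = (0.2220,0.6060); α = Δx/Fx = (111/500) / (111/25) = 1/20
check: Δy/Fy = (303/500) / (303/25) = 1/20 ✓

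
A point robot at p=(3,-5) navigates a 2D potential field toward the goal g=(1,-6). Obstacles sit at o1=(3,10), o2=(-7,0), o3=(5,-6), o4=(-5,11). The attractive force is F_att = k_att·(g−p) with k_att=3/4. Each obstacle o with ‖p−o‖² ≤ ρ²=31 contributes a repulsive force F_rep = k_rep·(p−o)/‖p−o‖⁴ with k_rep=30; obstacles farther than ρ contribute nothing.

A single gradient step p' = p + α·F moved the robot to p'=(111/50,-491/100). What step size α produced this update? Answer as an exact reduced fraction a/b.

F_att = 3/4·(g−p) = 3/4·(-2,-1) = (-1.5000,-0.7500)
o1: d²=225 > ρ²=31 → inactive
o2: d²=125 > ρ²=31 → inactive
o3: d²=5 ≤ ρ²=31; F_rep = 30·(-2,1)/5² = (-2.4000,1.2000)
o4: d²=320 > ρ²=31 → inactive
F = F_att + ΣF_rep = (-3.9000,0.4500)
Δp = p'−p = (-0.7800,0.0900); α = Δx/Fx = (-39/50) / (-39/10) = 1/5
check: Δy/Fy = (9/100) / (9/20) = 1/5 ✓

α = 1/5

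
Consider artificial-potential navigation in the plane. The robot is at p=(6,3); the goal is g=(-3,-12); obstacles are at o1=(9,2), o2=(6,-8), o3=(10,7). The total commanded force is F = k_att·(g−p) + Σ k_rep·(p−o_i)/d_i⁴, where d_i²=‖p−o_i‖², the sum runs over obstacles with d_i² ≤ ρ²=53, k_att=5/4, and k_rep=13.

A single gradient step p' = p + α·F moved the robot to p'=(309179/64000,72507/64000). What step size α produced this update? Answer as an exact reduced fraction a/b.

α = 1/10

F_att = 5/4·(g−p) = 5/4·(-9,-15) = (-11.2500,-18.7500)
o1: d²=10 ≤ ρ²=53; F_rep = 13·(-3,1)/10² = (-0.3900,0.1300)
o2: d²=121 > ρ²=53 → inactive
o3: d²=32 ≤ ρ²=53; F_rep = 13·(-4,-4)/32² = (-0.0508,-0.0508)
F = F_att + ΣF_rep = (-11.6908,-18.6708)
Δp = p'−p = (-1.1691,-1.8671); α = Δx/Fx = (-74821/64000) / (-74821/6400) = 1/10
check: Δy/Fy = (-119493/64000) / (-119493/6400) = 1/10 ✓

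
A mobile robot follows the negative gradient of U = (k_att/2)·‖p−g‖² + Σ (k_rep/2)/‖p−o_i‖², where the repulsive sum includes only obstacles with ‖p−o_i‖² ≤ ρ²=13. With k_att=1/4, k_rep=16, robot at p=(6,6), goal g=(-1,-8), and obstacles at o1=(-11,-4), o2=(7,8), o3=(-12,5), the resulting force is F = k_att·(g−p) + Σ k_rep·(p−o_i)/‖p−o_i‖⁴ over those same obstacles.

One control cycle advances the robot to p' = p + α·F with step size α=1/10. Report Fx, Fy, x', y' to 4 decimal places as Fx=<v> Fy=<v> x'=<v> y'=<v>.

F_att = 1/4·(g−p) = 1/4·(-7,-14) = (-1.7500,-3.5000)
o1: d²=389 > ρ²=13 → inactive
o2: d²=5 ≤ ρ²=13; F_rep = 16·(-1,-2)/5² = (-0.6400,-1.2800)
o3: d²=325 > ρ²=13 → inactive
F = F_att + ΣF_rep = (-2.3900,-4.7800)
p' = p + 1/10·F = (5.7610,5.5220)

Fx=-2.3900 Fy=-4.7800 x'=5.7610 y'=5.5220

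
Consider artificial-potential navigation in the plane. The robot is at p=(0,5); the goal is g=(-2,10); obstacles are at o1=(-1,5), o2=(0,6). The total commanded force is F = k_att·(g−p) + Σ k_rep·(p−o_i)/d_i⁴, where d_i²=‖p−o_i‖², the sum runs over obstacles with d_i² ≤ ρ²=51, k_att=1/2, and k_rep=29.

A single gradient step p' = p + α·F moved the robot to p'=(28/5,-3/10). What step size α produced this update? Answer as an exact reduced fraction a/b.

F_att = 1/2·(g−p) = 1/2·(-2,5) = (-1.0000,2.5000)
o1: d²=1 ≤ ρ²=51; F_rep = 29·(1,0)/1² = (29.0000,0.0000)
o2: d²=1 ≤ ρ²=51; F_rep = 29·(0,-1)/1² = (0.0000,-29.0000)
F = F_att + ΣF_rep = (28.0000,-26.5000)
Δp = p'−p = (5.6000,-5.3000); α = Δx/Fx = (28/5) / (28) = 1/5
check: Δy/Fy = (-53/10) / (-53/2) = 1/5 ✓

α = 1/5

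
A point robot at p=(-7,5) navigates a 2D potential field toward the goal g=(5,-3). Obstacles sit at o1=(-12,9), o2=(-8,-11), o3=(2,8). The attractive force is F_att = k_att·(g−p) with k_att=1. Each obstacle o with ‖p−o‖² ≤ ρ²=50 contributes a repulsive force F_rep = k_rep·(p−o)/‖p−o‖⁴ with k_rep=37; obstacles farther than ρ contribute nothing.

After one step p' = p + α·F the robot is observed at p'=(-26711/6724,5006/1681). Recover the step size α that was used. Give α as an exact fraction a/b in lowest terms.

F_att = 1·(g−p) = 1·(12,-8) = (12.0000,-8.0000)
o1: d²=41 ≤ ρ²=50; F_rep = 37·(5,-4)/41² = (0.1101,-0.0880)
o2: d²=257 > ρ²=50 → inactive
o3: d²=90 > ρ²=50 → inactive
F = F_att + ΣF_rep = (12.1101,-8.0880)
Δp = p'−p = (3.0275,-2.0220); α = Δx/Fx = (20357/6724) / (20357/1681) = 1/4
check: Δy/Fy = (-3399/1681) / (-13596/1681) = 1/4 ✓

α = 1/4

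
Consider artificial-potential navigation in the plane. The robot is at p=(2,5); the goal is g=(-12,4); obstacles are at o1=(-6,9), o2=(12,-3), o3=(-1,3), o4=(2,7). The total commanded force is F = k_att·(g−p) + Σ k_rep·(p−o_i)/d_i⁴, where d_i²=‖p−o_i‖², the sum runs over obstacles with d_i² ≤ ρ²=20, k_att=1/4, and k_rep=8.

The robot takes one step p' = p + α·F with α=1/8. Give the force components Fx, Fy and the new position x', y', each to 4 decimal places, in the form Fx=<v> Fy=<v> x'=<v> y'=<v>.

F_att = 1/4·(g−p) = 1/4·(-14,-1) = (-3.5000,-0.2500)
o1: d²=80 > ρ²=20 → inactive
o2: d²=164 > ρ²=20 → inactive
o3: d²=13 ≤ ρ²=20; F_rep = 8·(3,2)/13² = (0.1420,0.0947)
o4: d²=4 ≤ ρ²=20; F_rep = 8·(0,-2)/4² = (0.0000,-1.0000)
F = F_att + ΣF_rep = (-3.3580,-1.1553)
p' = p + 1/8·F = (1.5803,4.8556)

Fx=-3.3580 Fy=-1.1553 x'=1.5803 y'=4.8556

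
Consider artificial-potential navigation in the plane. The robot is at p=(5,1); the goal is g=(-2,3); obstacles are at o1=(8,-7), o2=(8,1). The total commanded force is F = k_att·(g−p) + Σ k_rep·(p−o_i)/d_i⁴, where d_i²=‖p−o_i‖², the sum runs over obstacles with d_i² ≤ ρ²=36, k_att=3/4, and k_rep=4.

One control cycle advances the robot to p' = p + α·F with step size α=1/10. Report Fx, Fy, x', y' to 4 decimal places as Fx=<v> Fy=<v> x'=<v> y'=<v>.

F_att = 3/4·(g−p) = 3/4·(-7,2) = (-5.2500,1.5000)
o1: d²=73 > ρ²=36 → inactive
o2: d²=9 ≤ ρ²=36; F_rep = 4·(-3,0)/9² = (-0.1481,0.0000)
F = F_att + ΣF_rep = (-5.3981,1.5000)
p' = p + 1/10·F = (4.4602,1.1500)

Fx=-5.3981 Fy=1.5000 x'=4.4602 y'=1.1500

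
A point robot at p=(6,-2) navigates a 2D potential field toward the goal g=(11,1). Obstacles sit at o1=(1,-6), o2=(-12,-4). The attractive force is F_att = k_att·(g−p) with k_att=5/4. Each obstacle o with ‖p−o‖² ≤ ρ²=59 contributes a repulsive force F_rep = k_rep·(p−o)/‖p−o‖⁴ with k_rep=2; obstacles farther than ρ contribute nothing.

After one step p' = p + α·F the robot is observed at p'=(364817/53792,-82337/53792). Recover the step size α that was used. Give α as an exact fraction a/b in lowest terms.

F_att = 5/4·(g−p) = 5/4·(5,3) = (6.2500,3.7500)
o1: d²=41 ≤ ρ²=59; F_rep = 2·(5,4)/41² = (0.0059,0.0048)
o2: d²=328 > ρ²=59 → inactive
F = F_att + ΣF_rep = (6.2559,3.7548)
Δp = p'−p = (0.7820,0.4693); α = Δx/Fx = (42065/53792) / (42065/6724) = 1/8
check: Δy/Fy = (25247/53792) / (25247/6724) = 1/8 ✓

α = 1/8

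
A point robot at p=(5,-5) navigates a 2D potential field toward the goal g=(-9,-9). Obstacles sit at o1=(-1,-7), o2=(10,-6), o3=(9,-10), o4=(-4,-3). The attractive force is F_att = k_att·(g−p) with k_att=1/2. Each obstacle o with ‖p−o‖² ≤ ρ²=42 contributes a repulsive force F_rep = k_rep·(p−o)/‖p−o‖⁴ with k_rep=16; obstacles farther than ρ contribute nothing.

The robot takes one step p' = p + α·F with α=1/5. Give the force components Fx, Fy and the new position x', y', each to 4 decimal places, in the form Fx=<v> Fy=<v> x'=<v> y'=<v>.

Fx=-7.0964 Fy=-1.9087 x'=3.5807 y'=-5.3817

F_att = 1/2·(g−p) = 1/2·(-14,-4) = (-7.0000,-2.0000)
o1: d²=40 ≤ ρ²=42; F_rep = 16·(6,2)/40² = (0.0600,0.0200)
o2: d²=26 ≤ ρ²=42; F_rep = 16·(-5,1)/26² = (-0.1183,0.0237)
o3: d²=41 ≤ ρ²=42; F_rep = 16·(-4,5)/41² = (-0.0381,0.0476)
o4: d²=85 > ρ²=42 → inactive
F = F_att + ΣF_rep = (-7.0964,-1.9087)
p' = p + 1/5·F = (3.5807,-5.3817)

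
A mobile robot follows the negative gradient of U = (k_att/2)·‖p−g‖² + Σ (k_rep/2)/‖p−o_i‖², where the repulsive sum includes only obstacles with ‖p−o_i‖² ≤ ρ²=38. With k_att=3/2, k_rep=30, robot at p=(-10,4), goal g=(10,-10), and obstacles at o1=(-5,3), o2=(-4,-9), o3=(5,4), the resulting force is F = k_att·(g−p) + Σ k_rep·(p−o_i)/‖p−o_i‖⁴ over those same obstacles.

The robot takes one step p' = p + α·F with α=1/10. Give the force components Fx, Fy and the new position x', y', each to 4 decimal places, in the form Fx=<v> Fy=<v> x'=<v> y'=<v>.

F_att = 3/2·(g−p) = 3/2·(20,-14) = (30.0000,-21.0000)
o1: d²=26 ≤ ρ²=38; F_rep = 30·(-5,1)/26² = (-0.2219,0.0444)
o2: d²=205 > ρ²=38 → inactive
o3: d²=225 > ρ²=38 → inactive
F = F_att + ΣF_rep = (29.7781,-20.9556)
p' = p + 1/10·F = (-7.0222,1.9044)

Fx=29.7781 Fy=-20.9556 x'=-7.0222 y'=1.9044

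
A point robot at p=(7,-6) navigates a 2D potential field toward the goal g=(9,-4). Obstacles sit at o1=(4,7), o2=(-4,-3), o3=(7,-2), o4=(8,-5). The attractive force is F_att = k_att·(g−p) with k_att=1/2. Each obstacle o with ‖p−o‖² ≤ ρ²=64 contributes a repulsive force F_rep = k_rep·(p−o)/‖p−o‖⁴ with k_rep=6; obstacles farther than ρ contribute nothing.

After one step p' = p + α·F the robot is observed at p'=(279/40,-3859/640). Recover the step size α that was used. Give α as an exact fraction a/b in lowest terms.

α = 1/20

F_att = 1/2·(g−p) = 1/2·(2,2) = (1.0000,1.0000)
o1: d²=178 > ρ²=64 → inactive
o2: d²=130 > ρ²=64 → inactive
o3: d²=16 ≤ ρ²=64; F_rep = 6·(0,-4)/16² = (0.0000,-0.0938)
o4: d²=2 ≤ ρ²=64; F_rep = 6·(-1,-1)/2² = (-1.5000,-1.5000)
F = F_att + ΣF_rep = (-0.5000,-0.5938)
Δp = p'−p = (-0.0250,-0.0297); α = Δx/Fx = (-1/40) / (-1/2) = 1/20
check: Δy/Fy = (-19/640) / (-19/32) = 1/20 ✓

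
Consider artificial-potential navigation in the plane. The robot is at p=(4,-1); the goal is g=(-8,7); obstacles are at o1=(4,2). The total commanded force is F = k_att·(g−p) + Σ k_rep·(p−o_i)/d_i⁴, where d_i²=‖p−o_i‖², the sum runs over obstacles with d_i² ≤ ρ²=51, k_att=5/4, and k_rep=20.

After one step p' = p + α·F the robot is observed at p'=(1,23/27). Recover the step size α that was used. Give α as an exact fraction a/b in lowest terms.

F_att = 5/4·(g−p) = 5/4·(-12,8) = (-15.0000,10.0000)
o1: d²=9 ≤ ρ²=51; F_rep = 20·(0,-3)/9² = (0.0000,-0.7407)
F = F_att + ΣF_rep = (-15.0000,9.2593)
Δp = p'−p = (-3.0000,1.8519); α = Δx/Fx = (-3) / (-15) = 1/5
check: Δy/Fy = (50/27) / (250/27) = 1/5 ✓

α = 1/5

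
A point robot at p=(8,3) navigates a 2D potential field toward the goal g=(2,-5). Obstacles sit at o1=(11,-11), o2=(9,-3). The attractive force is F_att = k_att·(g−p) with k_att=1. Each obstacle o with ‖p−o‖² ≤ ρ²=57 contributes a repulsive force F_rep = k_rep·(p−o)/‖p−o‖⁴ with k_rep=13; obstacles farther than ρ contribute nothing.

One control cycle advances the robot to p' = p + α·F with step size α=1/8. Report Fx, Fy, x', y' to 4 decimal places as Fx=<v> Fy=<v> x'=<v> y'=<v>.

Fx=-6.0095 Fy=-7.9430 x'=7.2488 y'=2.0071

F_att = 1·(g−p) = 1·(-6,-8) = (-6.0000,-8.0000)
o1: d²=205 > ρ²=57 → inactive
o2: d²=37 ≤ ρ²=57; F_rep = 13·(-1,6)/37² = (-0.0095,0.0570)
F = F_att + ΣF_rep = (-6.0095,-7.9430)
p' = p + 1/8·F = (7.2488,2.0071)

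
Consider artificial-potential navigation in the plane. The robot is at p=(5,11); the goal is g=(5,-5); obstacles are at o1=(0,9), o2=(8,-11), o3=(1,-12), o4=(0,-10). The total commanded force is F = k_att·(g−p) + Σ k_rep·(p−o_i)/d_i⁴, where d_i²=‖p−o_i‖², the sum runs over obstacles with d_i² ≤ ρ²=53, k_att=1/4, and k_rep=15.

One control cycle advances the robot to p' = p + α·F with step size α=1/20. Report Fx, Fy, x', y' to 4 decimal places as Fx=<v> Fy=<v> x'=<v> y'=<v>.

F_att = 1/4·(g−p) = 1/4·(0,-16) = (0.0000,-4.0000)
o1: d²=29 ≤ ρ²=53; F_rep = 15·(5,2)/29² = (0.0892,0.0357)
o2: d²=493 > ρ²=53 → inactive
o3: d²=545 > ρ²=53 → inactive
o4: d²=466 > ρ²=53 → inactive
F = F_att + ΣF_rep = (0.0892,-3.9643)
p' = p + 1/20·F = (5.0045,10.8018)

Fx=0.0892 Fy=-3.9643 x'=5.0045 y'=10.8018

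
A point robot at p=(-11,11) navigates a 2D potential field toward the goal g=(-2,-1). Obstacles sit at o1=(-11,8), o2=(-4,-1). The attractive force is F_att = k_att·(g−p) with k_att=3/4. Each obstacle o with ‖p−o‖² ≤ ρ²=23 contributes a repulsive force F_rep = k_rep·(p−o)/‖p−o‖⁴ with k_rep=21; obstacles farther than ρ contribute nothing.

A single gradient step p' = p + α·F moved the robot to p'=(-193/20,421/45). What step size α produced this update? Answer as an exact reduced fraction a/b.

F_att = 3/4·(g−p) = 3/4·(9,-12) = (6.7500,-9.0000)
o1: d²=9 ≤ ρ²=23; F_rep = 21·(0,3)/9² = (0.0000,0.7778)
o2: d²=193 > ρ²=23 → inactive
F = F_att + ΣF_rep = (6.7500,-8.2222)
Δp = p'−p = (1.3500,-1.6444); α = Δx/Fx = (27/20) / (27/4) = 1/5
check: Δy/Fy = (-74/45) / (-74/9) = 1/5 ✓

α = 1/5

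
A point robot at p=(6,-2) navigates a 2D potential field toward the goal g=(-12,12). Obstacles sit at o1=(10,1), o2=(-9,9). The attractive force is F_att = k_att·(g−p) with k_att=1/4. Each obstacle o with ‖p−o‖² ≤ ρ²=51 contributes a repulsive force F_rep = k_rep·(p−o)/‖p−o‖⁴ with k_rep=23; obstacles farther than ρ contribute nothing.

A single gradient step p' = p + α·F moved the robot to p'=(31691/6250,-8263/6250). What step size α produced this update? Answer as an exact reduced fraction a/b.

F_att = 1/4·(g−p) = 1/4·(-18,14) = (-4.5000,3.5000)
o1: d²=25 ≤ ρ²=51; F_rep = 23·(-4,-3)/25² = (-0.1472,-0.1104)
o2: d²=346 > ρ²=51 → inactive
F = F_att + ΣF_rep = (-4.6472,3.3896)
Δp = p'−p = (-0.9294,0.6779); α = Δx/Fx = (-5809/6250) / (-5809/1250) = 1/5
check: Δy/Fy = (4237/6250) / (4237/1250) = 1/5 ✓

α = 1/5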